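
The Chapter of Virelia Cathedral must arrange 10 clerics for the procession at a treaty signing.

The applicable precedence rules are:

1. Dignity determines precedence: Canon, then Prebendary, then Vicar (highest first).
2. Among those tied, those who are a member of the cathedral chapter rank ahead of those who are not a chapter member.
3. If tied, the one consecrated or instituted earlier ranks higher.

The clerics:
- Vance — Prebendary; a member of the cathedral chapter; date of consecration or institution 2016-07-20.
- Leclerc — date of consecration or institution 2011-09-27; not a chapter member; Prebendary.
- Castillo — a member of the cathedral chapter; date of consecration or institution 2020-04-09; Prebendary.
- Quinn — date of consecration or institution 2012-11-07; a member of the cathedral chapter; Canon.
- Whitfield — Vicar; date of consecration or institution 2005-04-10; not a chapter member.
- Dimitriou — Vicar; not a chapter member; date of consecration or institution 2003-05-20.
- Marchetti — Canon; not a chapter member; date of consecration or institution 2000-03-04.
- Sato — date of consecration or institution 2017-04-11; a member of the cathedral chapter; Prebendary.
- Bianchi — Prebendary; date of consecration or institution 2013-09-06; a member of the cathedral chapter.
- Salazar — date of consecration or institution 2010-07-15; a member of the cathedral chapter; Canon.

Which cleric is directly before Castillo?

Sato

By dignity: Salazar, Quinn and Marchetti (Canon); then Bianchi, Vance, Sato, Castillo and Leclerc (Prebendary); then Dimitriou and Whitfield (Vicar).
Among Salazar, Quinn and Marchetti, a member of the cathedral chapter before not a chapter member: Salazar and Quinn (a member of the cathedral chapter) before Marchetti (not a chapter member).
Among Salazar and Quinn, by date of consecration or institution (earlier first): Salazar (2010-07-15) before Quinn (2012-11-07).
Among Bianchi, Vance, Sato, Castillo and Leclerc, a member of the cathedral chapter before not a chapter member: Bianchi, Vance, Sato and Castillo (a member of the cathedral chapter) before Leclerc (not a chapter member).
Among Bianchi, Vance, Sato and Castillo, by date of consecration or institution (earlier first): Bianchi (2013-09-06) before Vance (2016-07-20) before Sato (2017-04-11) before Castillo (2020-04-09).
Dimitriou and Whitfield are each not a chapter member, so the next rule applies.
Among Dimitriou and Whitfield, by date of consecration or institution (earlier first): Dimitriou (2003-05-20) before Whitfield (2005-04-10).
Order: Salazar, Quinn, Marchetti, Bianchi, Vance, Sato, Castillo, Leclerc, Dimitriou, Whitfield.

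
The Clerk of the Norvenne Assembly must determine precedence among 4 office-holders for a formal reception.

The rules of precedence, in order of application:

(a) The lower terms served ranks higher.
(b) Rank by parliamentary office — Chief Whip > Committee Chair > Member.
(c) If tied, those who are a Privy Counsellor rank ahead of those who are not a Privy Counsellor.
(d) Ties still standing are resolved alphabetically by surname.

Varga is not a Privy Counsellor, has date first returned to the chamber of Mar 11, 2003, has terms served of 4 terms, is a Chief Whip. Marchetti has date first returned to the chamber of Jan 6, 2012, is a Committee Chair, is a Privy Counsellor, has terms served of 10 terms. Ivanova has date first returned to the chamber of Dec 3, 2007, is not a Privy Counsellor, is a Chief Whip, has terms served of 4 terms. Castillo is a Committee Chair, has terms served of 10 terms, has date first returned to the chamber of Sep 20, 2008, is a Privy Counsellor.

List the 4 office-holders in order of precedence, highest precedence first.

By terms served (lower first): Ivanova and Varga (both 4 terms); then Castillo and Marchetti (both 10 terms).
Ivanova and Varga are each Chief Whip, so the next rule applies.
Ivanova and Varga are each not a Privy Counsellor, so the next rule applies.
Among Ivanova and Varga, alphabetically by surname: Ivanova before Varga.
Castillo and Marchetti are each Committee Chair, so the next rule applies.
Castillo and Marchetti are each a Privy Counsellor, so the next rule applies.
Among Castillo and Marchetti, alphabetically by surname: Castillo before Marchetti.
Full order: Ivanova, Varga, Castillo, Marchetti.

Ivanova, Varga, Castillo, Marchetti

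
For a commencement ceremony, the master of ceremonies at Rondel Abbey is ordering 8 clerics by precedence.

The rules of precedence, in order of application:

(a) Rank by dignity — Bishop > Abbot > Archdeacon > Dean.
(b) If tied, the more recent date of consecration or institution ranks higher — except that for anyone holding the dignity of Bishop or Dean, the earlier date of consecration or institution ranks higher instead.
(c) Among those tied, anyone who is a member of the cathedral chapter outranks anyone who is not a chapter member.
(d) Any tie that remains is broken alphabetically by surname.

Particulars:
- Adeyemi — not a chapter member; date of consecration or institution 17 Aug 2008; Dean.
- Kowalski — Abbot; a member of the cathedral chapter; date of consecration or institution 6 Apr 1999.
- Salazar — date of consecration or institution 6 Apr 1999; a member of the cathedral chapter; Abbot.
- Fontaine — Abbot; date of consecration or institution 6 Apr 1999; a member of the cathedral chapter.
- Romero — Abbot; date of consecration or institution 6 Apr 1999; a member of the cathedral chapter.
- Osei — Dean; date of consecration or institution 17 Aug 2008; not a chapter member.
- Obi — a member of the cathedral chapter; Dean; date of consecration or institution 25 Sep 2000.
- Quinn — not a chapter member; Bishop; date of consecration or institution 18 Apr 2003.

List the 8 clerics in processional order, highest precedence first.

By dignity: Quinn (Bishop); then Fontaine, Kowalski, Romero and Salazar (Abbot); then Obi, Adeyemi and Osei (Dean).
Fontaine, Kowalski, Romero and Salazar all have date of consecration or institution 6 Apr 1999, so the next rule applies.
Fontaine, Kowalski, Romero and Salazar are each a member of the cathedral chapter, so the next rule applies.
Among Fontaine, Kowalski, Romero and Salazar, alphabetically by surname: Fontaine before Kowalski before Romero before Salazar.
Among Obi, Adeyemi and Osei, by date of consecration or institution (earlier first) (reversed rule for this group): Obi (25 Sep 2000) before Adeyemi and Osei (17 Aug 2008).
Adeyemi and Osei are each not a chapter member, so the next rule applies.
Among Adeyemi and Osei, alphabetically by surname: Adeyemi before Osei.
Full order: Quinn, Fontaine, Kowalski, Romero, Salazar, Obi, Adeyemi, Osei.

Quinn, Fontaine, Kowalski, Romero, Salazar, Obi, Adeyemi, Osei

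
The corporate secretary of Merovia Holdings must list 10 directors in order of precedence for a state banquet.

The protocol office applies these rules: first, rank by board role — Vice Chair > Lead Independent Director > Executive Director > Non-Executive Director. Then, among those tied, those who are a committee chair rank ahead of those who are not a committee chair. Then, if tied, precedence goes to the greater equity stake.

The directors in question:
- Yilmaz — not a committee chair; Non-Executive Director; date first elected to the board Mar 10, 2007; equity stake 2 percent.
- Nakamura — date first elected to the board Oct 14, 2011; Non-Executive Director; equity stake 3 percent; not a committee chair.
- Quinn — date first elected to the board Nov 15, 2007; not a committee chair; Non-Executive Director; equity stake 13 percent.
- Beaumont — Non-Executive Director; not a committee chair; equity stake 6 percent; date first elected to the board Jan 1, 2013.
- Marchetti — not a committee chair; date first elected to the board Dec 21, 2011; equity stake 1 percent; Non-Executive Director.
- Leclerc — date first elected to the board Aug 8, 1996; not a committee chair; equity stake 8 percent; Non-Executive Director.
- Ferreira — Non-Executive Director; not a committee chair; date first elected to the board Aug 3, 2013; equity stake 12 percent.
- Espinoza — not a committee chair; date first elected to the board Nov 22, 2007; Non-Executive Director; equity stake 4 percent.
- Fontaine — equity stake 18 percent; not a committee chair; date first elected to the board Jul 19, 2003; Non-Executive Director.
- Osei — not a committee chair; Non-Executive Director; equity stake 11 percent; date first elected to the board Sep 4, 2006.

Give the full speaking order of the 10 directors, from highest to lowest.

Fontaine, Quinn, Ferreira, Osei, Leclerc, Beaumont, Espinoza, Nakamura, Yilmaz, Marchetti

By board role: Fontaine, Quinn, Ferreira, Osei, Leclerc, Beaumont, Espinoza, Nakamura, Yilmaz and Marchetti (Non-Executive Director).
Fontaine, Quinn, Ferreira, Osei, Leclerc, Beaumont, Espinoza, Nakamura, Yilmaz and Marchetti are each not a committee chair, so the next rule applies.
Among Fontaine, Quinn, Ferreira, Osei, Leclerc, Beaumont, Espinoza, Nakamura, Yilmaz and Marchetti, by equity stake (higher first): Fontaine (18 percent) before Quinn (13 percent) before Ferreira (12 percent) before Osei (11 percent) before Leclerc (8 percent) before Beaumont (6 percent) before Espinoza (4 percent) before Nakamura (3 percent) before Yilmaz (2 percent) before Marchetti (1 percent).
Full order: Fontaine, Quinn, Ferreira, Osei, Leclerc, Beaumont, Espinoza, Nakamura, Yilmaz, Marchetti.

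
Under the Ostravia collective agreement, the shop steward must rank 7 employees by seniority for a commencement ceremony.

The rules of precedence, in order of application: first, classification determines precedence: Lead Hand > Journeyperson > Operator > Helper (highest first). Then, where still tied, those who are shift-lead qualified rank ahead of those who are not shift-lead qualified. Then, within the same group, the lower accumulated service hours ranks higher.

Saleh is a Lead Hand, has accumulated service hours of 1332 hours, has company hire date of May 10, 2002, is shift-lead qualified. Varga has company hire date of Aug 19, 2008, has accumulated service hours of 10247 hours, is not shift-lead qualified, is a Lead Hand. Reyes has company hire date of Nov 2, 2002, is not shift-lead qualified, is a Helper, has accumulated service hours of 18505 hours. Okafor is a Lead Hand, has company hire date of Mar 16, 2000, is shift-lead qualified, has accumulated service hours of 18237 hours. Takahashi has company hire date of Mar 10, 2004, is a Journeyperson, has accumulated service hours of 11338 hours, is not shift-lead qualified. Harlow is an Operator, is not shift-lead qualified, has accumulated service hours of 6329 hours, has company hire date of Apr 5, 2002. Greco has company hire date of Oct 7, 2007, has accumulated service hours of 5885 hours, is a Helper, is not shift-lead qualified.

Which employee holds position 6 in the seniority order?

By classification: Saleh, Okafor and Varga (Lead Hand); then Takahashi (Journeyperson); then Harlow (Operator); then Greco and Reyes (Helper).
Among Saleh, Okafor and Varga, shift-lead qualified before not shift-lead qualified: Saleh and Okafor (shift-lead qualified) before Varga (not shift-lead qualified).
Among Saleh and Okafor, by accumulated service hours (lower first): Saleh (1332 hours) before Okafor (18237 hours).
Greco and Reyes are each not shift-lead qualified, so the next rule applies.
Among Greco and Reyes, by accumulated service hours (lower first): Greco (5885 hours) before Reyes (18505 hours).
Order: Saleh, Okafor, Varga, Takahashi, Harlow, Greco, Reyes.

Greco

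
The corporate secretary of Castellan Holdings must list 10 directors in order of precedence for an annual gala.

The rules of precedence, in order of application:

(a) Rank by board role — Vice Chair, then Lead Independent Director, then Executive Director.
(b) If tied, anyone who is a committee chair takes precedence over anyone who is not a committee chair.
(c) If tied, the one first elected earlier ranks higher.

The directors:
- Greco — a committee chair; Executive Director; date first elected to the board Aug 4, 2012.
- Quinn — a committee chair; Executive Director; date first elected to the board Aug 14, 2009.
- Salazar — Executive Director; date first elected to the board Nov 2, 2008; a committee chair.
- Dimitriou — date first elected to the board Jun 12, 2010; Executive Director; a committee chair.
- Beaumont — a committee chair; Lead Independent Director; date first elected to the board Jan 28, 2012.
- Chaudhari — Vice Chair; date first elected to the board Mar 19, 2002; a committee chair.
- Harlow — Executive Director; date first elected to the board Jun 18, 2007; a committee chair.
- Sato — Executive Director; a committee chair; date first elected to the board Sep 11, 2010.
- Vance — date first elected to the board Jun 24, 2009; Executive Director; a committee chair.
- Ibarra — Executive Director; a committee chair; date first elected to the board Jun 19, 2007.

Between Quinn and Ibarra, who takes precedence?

Ibarra

By board role: Chaudhari (Vice Chair); then Beaumont (Lead Independent Director); then Harlow, Ibarra, Salazar, Vance, Quinn, Dimitriou, Sato and Greco (Executive Director).
Harlow, Ibarra, Salazar, Vance, Quinn, Dimitriou, Sato and Greco are each a committee chair, so the next rule applies.
Among Harlow, Ibarra, Salazar, Vance, Quinn, Dimitriou, Sato and Greco, by date first elected to the board (earlier first): Harlow (Jun 18, 2007) before Ibarra (Jun 19, 2007) before Salazar (Nov 2, 2008) before Vance (Jun 24, 2009) before Quinn (Aug 14, 2009) before Dimitriou (Jun 12, 2010) before Sato (Sep 11, 2010) before Greco (Aug 4, 2012).
So Ibarra takes precedence.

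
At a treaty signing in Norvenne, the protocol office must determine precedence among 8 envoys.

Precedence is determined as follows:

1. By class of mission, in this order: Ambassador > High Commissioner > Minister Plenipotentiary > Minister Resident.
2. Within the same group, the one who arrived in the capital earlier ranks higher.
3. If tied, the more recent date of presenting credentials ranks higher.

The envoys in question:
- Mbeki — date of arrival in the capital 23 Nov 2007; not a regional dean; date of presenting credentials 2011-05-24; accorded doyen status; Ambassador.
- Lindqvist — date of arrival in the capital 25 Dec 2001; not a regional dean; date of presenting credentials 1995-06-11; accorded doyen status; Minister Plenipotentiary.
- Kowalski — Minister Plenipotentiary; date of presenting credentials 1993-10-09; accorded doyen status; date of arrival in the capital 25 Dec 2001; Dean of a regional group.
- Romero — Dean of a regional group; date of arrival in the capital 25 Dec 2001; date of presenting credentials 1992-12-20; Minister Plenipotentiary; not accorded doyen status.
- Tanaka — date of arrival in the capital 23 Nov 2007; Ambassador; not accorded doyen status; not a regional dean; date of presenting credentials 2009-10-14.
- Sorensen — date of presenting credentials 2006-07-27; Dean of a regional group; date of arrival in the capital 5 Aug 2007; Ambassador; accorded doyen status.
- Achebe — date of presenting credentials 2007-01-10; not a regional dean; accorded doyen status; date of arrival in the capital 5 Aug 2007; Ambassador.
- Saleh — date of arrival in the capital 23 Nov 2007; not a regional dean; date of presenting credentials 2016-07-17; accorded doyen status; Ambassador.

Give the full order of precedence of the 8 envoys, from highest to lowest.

By class of mission: Achebe, Sorensen, Saleh, Mbeki and Tanaka (Ambassador); then Lindqvist, Kowalski and Romero (Minister Plenipotentiary).
Among Achebe, Sorensen, Saleh, Mbeki and Tanaka, by date of arrival in the capital (earlier first): Achebe and Sorensen (5 Aug 2007) before Saleh, Mbeki and Tanaka (23 Nov 2007).
Among Achebe and Sorensen, by date of presenting credentials (later first): Achebe (2007-01-10) before Sorensen (2006-07-27).
Among Saleh, Mbeki and Tanaka, by date of presenting credentials (later first): Saleh (2016-07-17) before Mbeki (2011-05-24) before Tanaka (2009-10-14).
Lindqvist, Kowalski and Romero all have date of arrival in the capital 25 Dec 2001, so the next rule applies.
Among Lindqvist, Kowalski and Romero, by date of presenting credentials (later first): Lindqvist (1995-06-11) before Kowalski (1993-10-09) before Romero (1992-12-20).
Full order: Achebe, Sorensen, Saleh, Mbeki, Tanaka, Lindqvist, Kowalski, Romero.

Achebe, Sorensen, Saleh, Mbeki, Tanaka, Lindqvist, Kowalski, Romero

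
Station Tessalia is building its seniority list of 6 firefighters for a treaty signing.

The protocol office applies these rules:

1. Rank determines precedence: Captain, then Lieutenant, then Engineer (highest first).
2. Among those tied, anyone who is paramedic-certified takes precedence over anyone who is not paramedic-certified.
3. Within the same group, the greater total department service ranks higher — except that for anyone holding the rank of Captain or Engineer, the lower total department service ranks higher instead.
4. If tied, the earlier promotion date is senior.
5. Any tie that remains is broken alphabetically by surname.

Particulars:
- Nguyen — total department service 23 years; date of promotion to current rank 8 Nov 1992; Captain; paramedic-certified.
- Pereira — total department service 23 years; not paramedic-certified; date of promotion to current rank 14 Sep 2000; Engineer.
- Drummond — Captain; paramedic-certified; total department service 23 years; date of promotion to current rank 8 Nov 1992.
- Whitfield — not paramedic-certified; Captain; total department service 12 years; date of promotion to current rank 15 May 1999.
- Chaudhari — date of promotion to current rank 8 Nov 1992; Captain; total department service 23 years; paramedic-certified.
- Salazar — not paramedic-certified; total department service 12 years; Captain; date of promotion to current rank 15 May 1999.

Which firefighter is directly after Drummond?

Nguyen

By rank: Chaudhari, Drummond, Nguyen, Salazar and Whitfield (Captain); then Pereira (Engineer).
Among Chaudhari, Drummond, Nguyen, Salazar and Whitfield, paramedic-certified before not paramedic-certified: Chaudhari, Drummond and Nguyen (paramedic-certified) before Salazar and Whitfield (not paramedic-certified).
Chaudhari, Drummond and Nguyen all have total department service 23 years, so the next rule applies.
Chaudhari, Drummond and Nguyen all have date of promotion to current rank 8 Nov 1992, so the next rule applies.
Among Chaudhari, Drummond and Nguyen, alphabetically by surname: Chaudhari before Drummond before Nguyen.
Salazar and Whitfield both have total department service 12 years, so the next rule applies.
Salazar and Whitfield both have date of promotion to current rank 15 May 1999, so the next rule applies.
Among Salazar and Whitfield, alphabetically by surname: Salazar before Whitfield.
Order: Chaudhari, Drummond, Nguyen, Salazar, Whitfield, Pereira.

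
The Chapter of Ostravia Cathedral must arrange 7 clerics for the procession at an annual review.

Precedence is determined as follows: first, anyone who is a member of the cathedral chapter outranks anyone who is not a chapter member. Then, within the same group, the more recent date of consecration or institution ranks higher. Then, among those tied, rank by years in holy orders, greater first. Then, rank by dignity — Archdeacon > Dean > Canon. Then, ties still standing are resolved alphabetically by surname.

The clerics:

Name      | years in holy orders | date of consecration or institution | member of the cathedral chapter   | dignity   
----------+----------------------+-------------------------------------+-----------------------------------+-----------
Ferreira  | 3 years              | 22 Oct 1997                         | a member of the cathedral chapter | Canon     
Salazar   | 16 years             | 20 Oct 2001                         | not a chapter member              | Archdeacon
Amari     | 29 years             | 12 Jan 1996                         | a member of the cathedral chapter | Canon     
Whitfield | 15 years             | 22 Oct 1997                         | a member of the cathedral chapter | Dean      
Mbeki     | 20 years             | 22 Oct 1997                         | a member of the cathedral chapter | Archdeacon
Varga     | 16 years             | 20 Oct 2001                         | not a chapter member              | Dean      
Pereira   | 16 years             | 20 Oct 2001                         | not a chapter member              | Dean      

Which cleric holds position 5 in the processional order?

Salazar

By the first rule: Mbeki, Whitfield, Ferreira and Amari (each a member of the cathedral chapter); then Salazar, Pereira and Varga (each not a chapter member).
Among Mbeki, Whitfield, Ferreira and Amari, by date of consecration or institution (later first): Mbeki, Whitfield and Ferreira (22 Oct 1997) before Amari (12 Jan 1996).
Among Mbeki, Whitfield and Ferreira, by years in holy orders (higher first): Mbeki (20 years) before Whitfield (15 years) before Ferreira (3 years).
Salazar, Pereira and Varga all have date of consecration or institution 20 Oct 2001, so the next rule applies.
Salazar, Pereira and Varga all have years in holy orders 16 years, so the next rule applies.
Among Salazar, Pereira and Varga, by dignity: Salazar (Archdeacon) before Pereira and Varga (Dean).
Among Pereira and Varga, alphabetically by surname: Pereira before Varga.
Order: Mbeki, Whitfield, Ferreira, Amari, Salazar, Pereira, Varga.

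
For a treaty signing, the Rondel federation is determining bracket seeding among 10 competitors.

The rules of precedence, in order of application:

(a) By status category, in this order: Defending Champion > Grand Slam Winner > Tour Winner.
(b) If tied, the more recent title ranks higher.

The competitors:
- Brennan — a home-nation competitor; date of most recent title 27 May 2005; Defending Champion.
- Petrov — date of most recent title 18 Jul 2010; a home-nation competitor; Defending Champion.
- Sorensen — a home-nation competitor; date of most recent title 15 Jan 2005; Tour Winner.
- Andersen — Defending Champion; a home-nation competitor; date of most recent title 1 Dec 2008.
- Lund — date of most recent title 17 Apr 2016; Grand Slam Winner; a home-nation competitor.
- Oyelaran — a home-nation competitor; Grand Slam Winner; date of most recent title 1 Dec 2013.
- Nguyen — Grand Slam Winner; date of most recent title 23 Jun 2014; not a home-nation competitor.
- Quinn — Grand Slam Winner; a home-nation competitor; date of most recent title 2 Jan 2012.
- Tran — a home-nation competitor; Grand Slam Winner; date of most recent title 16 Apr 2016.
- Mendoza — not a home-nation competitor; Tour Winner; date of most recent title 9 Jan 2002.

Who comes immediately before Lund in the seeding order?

Brennan

By status category: Petrov, Andersen and Brennan (Defending Champion); then Lund, Tran, Nguyen, Oyelaran and Quinn (Grand Slam Winner); then Sorensen and Mendoza (Tour Winner).
Among Petrov, Andersen and Brennan, by date of most recent title (later first): Petrov (18 Jul 2010) before Andersen (1 Dec 2008) before Brennan (27 May 2005).
Among Lund, Tran, Nguyen, Oyelaran and Quinn, by date of most recent title (later first): Lund (17 Apr 2016) before Tran (16 Apr 2016) before Nguyen (23 Jun 2014) before Oyelaran (1 Dec 2013) before Quinn (2 Jan 2012).
Among Sorensen and Mendoza, by date of most recent title (later first): Sorensen (15 Jan 2005) before Mendoza (9 Jan 2002).
Order: Petrov, Andersen, Brennan, Lund, Tran, Nguyen, Oyelaran, Quinn, Sorensen, Mendoza.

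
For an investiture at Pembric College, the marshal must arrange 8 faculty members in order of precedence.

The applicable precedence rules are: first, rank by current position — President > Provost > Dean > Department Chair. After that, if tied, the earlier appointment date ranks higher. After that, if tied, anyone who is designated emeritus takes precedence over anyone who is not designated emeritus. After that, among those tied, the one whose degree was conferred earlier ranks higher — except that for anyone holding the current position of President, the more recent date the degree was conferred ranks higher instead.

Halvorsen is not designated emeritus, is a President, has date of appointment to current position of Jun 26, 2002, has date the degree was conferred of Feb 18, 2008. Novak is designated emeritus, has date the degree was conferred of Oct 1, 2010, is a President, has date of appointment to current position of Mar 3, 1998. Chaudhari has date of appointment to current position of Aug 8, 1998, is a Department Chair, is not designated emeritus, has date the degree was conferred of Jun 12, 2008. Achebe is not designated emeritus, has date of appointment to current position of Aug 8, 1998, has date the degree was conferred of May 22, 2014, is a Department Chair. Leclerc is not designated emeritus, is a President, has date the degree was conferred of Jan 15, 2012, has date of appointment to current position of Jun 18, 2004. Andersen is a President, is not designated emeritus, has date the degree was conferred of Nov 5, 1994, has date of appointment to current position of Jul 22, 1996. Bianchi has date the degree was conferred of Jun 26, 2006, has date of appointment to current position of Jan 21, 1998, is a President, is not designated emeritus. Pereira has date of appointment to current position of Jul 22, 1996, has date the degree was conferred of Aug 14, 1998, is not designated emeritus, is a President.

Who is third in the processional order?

Bianchi

By current position: Pereira, Andersen, Bianchi, Novak, Halvorsen and Leclerc (President); then Chaudhari and Achebe (Department Chair).
Among Pereira, Andersen, Bianchi, Novak, Halvorsen and Leclerc, by date of appointment to current position (earlier first): Pereira and Andersen (Jul 22, 1996) before Bianchi (Jan 21, 1998) before Novak (Mar 3, 1998) before Halvorsen (Jun 26, 2002) before Leclerc (Jun 18, 2004).
Pereira and Andersen are each not designated emeritus, so the next rule applies.
Among Pereira and Andersen, by date the degree was conferred (later first) (reversed rule for this group): Pereira (Aug 14, 1998) before Andersen (Nov 5, 1994).
Chaudhari and Achebe both have date of appointment to current position Aug 8, 1998, so the next rule applies.
Chaudhari and Achebe are each not designated emeritus, so the next rule applies.
Among Chaudhari and Achebe, by date the degree was conferred (earlier first): Chaudhari (Jun 12, 2008) before Achebe (May 22, 2014).
Order: Pereira, Andersen, Bianchi, Novak, Halvorsen, Leclerc, Chaudhari, Achebe.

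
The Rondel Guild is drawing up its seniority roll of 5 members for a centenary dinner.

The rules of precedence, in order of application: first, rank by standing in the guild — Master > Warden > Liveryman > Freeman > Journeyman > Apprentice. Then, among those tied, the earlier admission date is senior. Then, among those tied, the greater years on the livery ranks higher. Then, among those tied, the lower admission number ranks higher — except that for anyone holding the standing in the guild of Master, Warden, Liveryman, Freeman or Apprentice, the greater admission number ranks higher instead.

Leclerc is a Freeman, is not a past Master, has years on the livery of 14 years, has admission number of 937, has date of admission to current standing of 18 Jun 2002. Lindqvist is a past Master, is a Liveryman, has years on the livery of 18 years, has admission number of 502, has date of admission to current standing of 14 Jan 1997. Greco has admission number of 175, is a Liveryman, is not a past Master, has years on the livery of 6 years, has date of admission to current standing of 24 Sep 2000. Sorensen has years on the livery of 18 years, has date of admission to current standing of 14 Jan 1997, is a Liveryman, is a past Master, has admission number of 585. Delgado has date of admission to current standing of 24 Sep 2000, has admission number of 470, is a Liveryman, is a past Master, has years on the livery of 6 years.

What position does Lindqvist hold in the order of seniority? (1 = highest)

2

By standing in the guild: Sorensen, Lindqvist, Delgado and Greco (Liveryman); then Leclerc (Freeman).
Among Sorensen, Lindqvist, Delgado and Greco, by date of admission to current standing (earlier first): Sorensen and Lindqvist (14 Jan 1997) before Delgado and Greco (24 Sep 2000).
Sorensen and Lindqvist both have years on the livery 18 years, so the next rule applies.
Among Sorensen and Lindqvist, by admission number (higher first) (reversed rule for this group): Sorensen (585) before Lindqvist (502).
Delgado and Greco both have years on the livery 6 years, so the next rule applies.
Among Delgado and Greco, by admission number (higher first) (reversed rule for this group): Delgado (470) before Greco (175).
Order: Sorensen, Lindqvist, Delgado, Greco, Leclerc. So position 2.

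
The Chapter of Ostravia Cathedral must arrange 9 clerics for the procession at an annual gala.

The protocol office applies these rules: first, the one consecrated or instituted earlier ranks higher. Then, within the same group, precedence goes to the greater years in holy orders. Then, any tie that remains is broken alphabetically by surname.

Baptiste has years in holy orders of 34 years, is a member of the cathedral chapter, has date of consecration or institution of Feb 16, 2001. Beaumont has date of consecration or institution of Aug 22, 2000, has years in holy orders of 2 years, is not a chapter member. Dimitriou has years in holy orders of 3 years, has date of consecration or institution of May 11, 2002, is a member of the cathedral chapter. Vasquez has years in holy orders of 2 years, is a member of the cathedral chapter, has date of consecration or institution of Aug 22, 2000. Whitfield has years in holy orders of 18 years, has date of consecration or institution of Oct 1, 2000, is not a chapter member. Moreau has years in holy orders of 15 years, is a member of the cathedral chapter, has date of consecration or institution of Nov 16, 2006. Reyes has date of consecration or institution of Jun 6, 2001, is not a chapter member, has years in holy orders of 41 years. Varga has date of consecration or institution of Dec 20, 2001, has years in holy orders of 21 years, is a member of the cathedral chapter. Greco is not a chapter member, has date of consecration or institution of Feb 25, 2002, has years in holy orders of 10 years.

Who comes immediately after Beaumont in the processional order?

By date of consecration or institution (earlier first): Beaumont and Vasquez (both Aug 22, 2000); then Whitfield (Oct 1, 2000); then Baptiste (Feb 16, 2001); then Reyes (Jun 6, 2001); then Varga (Dec 20, 2001); then Greco (Feb 25, 2002); then Dimitriou (May 11, 2002); then Moreau (Nov 16, 2006).
Beaumont and Vasquez both have years in holy orders 2 years, so the next rule applies.
Among Beaumont and Vasquez, alphabetically by surname: Beaumont before Vasquez.
Order: Beaumont, Vasquez, Whitfield, Baptiste, Reyes, Varga, Greco, Dimitriou, Moreau.

Vasquez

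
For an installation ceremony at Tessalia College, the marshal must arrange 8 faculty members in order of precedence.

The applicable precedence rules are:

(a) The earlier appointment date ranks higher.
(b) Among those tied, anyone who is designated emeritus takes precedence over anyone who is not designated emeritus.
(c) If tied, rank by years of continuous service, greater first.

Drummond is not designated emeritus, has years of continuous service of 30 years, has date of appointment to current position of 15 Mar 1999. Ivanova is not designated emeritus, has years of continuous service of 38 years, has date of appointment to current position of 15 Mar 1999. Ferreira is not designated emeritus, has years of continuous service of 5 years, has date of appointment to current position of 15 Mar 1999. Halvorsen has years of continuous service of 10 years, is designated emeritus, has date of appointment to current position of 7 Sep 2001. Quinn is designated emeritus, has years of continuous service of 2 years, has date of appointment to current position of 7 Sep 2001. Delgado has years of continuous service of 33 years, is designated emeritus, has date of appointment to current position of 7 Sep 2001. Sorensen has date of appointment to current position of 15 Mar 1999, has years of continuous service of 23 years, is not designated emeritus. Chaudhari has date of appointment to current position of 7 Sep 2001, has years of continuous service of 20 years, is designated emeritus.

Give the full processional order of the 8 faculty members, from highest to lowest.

By date of appointment to current position (earlier first): Ivanova, Drummond, Sorensen and Ferreira (each 15 Mar 1999); then Delgado, Chaudhari, Halvorsen and Quinn (each 7 Sep 2001).
Ivanova, Drummond, Sorensen and Ferreira are each not designated emeritus, so the next rule applies.
Among Ivanova, Drummond, Sorensen and Ferreira, by years of continuous service (higher first): Ivanova (38 years) before Drummond (30 years) before Sorensen (23 years) before Ferreira (5 years).
Delgado, Chaudhari, Halvorsen and Quinn are each designated emeritus, so the next rule applies.
Among Delgado, Chaudhari, Halvorsen and Quinn, by years of continuous service (higher first): Delgado (33 years) before Chaudhari (20 years) before Halvorsen (10 years) before Quinn (2 years).
Full order: Ivanova, Drummond, Sorensen, Ferreira, Delgado, Chaudhari, Halvorsen, Quinn.

Ivanova, Drummond, Sorensen, Ferreira, Delgado, Chaudhari, Halvorsen, Quinn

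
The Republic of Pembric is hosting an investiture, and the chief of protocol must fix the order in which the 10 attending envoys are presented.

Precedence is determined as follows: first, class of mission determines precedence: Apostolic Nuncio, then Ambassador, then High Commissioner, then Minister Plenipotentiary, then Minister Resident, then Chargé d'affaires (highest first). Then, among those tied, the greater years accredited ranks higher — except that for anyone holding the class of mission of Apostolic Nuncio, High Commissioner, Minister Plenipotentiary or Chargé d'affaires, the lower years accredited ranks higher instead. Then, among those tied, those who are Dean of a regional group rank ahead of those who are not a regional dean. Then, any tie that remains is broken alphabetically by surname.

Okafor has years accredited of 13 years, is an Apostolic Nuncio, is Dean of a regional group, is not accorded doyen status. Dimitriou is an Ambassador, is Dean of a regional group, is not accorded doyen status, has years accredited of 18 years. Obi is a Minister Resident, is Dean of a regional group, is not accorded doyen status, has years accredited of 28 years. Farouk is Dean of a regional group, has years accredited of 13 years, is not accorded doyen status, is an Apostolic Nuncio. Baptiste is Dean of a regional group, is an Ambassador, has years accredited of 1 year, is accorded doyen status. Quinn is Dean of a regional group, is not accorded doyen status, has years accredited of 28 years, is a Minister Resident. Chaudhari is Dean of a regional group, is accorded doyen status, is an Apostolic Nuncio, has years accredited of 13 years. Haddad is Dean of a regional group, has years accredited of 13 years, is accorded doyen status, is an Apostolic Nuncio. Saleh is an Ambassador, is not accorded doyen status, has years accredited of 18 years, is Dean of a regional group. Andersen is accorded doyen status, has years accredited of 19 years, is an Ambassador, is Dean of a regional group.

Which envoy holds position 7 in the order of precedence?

By class of mission: Chaudhari, Farouk, Haddad and Okafor (Apostolic Nuncio); then Andersen, Dimitriou, Saleh and Baptiste (Ambassador); then Obi and Quinn (Minister Resident).
Chaudhari, Farouk, Haddad and Okafor all have years accredited 13 years, so the next rule applies.
Chaudhari, Farouk, Haddad and Okafor are each Dean of a regional group, so the next rule applies.
Among Chaudhari, Farouk, Haddad and Okafor, alphabetically by surname: Chaudhari before Farouk before Haddad before Okafor.
Among Andersen, Dimitriou, Saleh and Baptiste, by years accredited (higher first): Andersen (19 years) before Dimitriou and Saleh (18 years) before Baptiste (1 year).
Dimitriou and Saleh are each Dean of a regional group, so the next rule applies.
Among Dimitriou and Saleh, alphabetically by surname: Dimitriou before Saleh.
Obi and Quinn both have years accredited 28 years, so the next rule applies.
Obi and Quinn are each Dean of a regional group, so the next rule applies.
Among Obi and Quinn, alphabetically by surname: Obi before Quinn.
Order: Chaudhari, Farouk, Haddad, Okafor, Andersen, Dimitriou, Saleh, Baptiste, Obi, Quinn.

Saleh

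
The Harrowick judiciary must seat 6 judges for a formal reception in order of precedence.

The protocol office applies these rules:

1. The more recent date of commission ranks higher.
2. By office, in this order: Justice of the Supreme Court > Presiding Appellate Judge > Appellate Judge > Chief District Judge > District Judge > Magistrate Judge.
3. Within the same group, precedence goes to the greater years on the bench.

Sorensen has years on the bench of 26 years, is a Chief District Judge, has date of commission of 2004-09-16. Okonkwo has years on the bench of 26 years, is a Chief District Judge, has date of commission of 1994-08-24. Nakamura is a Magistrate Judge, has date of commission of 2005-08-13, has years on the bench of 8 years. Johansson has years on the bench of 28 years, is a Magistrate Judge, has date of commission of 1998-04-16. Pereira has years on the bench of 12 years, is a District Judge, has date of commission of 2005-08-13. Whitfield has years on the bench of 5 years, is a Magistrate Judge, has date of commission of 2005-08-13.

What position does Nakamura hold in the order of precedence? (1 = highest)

By date of commission (later first): Pereira, Nakamura and Whitfield (each 2005-08-13); then Sorensen (2004-09-16); then Johansson (1998-04-16); then Okonkwo (1994-08-24).
Among Pereira, Nakamura and Whitfield, by office: Pereira (District Judge) before Nakamura and Whitfield (Magistrate Judge).
Among Nakamura and Whitfield, by years on the bench (higher first): Nakamura (8 years) before Whitfield (5 years).
Order: Pereira, Nakamura, Whitfield, Sorensen, Johansson, Okonkwo. So position 2.

2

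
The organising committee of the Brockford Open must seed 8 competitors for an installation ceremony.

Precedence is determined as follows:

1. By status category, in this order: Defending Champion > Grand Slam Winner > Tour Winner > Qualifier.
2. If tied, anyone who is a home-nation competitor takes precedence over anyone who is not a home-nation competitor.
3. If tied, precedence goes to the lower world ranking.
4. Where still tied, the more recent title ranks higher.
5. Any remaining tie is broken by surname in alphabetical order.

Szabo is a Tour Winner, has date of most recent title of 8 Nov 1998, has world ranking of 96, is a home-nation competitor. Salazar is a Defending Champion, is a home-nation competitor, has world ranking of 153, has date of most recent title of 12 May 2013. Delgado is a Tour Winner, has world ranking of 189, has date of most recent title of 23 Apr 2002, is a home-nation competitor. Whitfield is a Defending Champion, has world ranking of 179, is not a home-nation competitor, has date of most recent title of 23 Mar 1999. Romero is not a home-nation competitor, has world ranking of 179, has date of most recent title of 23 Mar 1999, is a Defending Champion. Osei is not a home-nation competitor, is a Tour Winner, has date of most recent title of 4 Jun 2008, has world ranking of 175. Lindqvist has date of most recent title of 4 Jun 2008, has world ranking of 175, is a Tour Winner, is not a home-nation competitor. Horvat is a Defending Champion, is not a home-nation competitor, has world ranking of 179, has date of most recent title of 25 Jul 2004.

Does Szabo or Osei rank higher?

By status category: Salazar, Horvat, Romero and Whitfield (Defending Champion); then Szabo, Delgado, Lindqvist and Osei (Tour Winner).
Among Salazar, Horvat, Romero and Whitfield, a home-nation competitor before not a home-nation competitor: Salazar (a home-nation competitor) before Horvat, Romero and Whitfield (not a home-nation competitor).
Horvat, Romero and Whitfield all have world ranking 179, so the next rule applies.
Among Horvat, Romero and Whitfield, by date of most recent title (later first): Horvat (25 Jul 2004) before Romero and Whitfield (23 Mar 1999).
Among Romero and Whitfield, alphabetically by surname: Romero before Whitfield.
Among Szabo, Delgado, Lindqvist and Osei, a home-nation competitor before not a home-nation competitor: Szabo and Delgado (a home-nation competitor) before Lindqvist and Osei (not a home-nation competitor).
Among Szabo and Delgado, by world ranking (lower first): Szabo (96) before Delgado (189).
Lindqvist and Osei both have world ranking 175, so the next rule applies.
Lindqvist and Osei both have date of most recent title 4 Jun 2008, so the next rule applies.
Among Lindqvist and Osei, alphabetically by surname: Lindqvist before Osei.
So Szabo takes precedence.

Szabo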